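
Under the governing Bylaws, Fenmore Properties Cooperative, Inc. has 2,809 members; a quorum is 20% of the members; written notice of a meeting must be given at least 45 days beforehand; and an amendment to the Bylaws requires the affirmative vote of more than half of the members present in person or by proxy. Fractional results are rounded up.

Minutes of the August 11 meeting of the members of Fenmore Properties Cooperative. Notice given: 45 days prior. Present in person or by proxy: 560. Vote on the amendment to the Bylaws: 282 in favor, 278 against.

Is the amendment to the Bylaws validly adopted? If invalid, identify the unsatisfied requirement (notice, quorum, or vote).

Notice: 45 days given; 45 required. Satisfied.
Quorum: 20% of 2,809 = 561.80, rounded up to 562; 560 present. Not satisfied.
Vote: requires a majority of those present (560); a majority of 560 is 281, so 281 needed; 282 in favor. Satisfied.

Invalid — quorum requirement not satisfied.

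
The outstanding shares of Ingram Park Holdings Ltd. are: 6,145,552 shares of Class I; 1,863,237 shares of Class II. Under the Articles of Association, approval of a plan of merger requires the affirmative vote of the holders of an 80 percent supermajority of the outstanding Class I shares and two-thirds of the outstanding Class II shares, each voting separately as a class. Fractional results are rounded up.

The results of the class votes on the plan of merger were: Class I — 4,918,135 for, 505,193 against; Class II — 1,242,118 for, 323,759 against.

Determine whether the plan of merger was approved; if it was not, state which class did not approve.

Not approved — the Class II shares did not give the required vote.

Class I: 4/5 of 6145552 = 4916441.60, rounded up to 4916442; 4,916,442 required, 4,918,135 in favor — approved.
Class II: 2/3 of 1863237 = 1242158; 1,242,158 required, 1,242,118 in favor — not approved.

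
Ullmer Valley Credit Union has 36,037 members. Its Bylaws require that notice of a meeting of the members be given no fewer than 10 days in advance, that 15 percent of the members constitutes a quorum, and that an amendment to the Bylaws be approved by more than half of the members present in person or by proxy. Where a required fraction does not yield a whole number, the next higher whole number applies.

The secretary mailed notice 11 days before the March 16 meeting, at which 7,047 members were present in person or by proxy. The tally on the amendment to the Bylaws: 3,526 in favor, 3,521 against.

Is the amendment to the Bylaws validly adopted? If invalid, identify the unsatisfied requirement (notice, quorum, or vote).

Valid — all requirements satisfied.

Notice: 11 days given; 10 required. Satisfied.
Quorum: 15% of 36,037 = 5,405.55, rounded up to 5,406; 7,047 present. Satisfied.
Vote: requires a majority of those present (7,047); a majority of 7047 is 3524, so 3,524 needed; 3,526 in favor. Satisfied.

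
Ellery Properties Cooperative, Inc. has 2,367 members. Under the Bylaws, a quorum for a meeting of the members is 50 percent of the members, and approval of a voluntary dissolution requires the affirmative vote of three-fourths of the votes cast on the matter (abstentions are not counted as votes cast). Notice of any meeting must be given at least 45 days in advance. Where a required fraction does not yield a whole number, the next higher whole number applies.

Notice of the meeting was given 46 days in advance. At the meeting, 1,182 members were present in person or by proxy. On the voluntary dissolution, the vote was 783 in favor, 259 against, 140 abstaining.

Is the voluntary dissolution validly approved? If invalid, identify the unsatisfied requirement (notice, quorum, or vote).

Invalid — quorum requirement not satisfied.

Notice: 46 days given; 45 required. Satisfied.
Quorum: 50% of 2,367 = 1,183.50, rounded up to 1,184; 1,182 present. Not satisfied.
Vote: requires three-fourths of the votes cast (1,182 − 140 abstaining = 1,042); 3/4 of 1042 = 781.50, rounded up to 782, so 782 needed; 783 in favor. Satisfied.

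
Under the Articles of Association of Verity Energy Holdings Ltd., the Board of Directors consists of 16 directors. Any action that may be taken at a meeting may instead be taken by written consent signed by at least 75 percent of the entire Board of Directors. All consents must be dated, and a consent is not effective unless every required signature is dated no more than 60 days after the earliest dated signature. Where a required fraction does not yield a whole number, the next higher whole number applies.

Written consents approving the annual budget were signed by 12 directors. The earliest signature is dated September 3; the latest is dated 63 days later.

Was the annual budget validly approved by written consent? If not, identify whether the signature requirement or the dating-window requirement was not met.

Not effective — dating-window requirement not satisfied.

Signatures required: at least 75 percent of 16 — 3/4 of 16 = 12, so 12 needed; 12 signed. Sufficient.
Dating window: the latest signature is 63 days after the earliest; the limit is 60 days. Outside the window.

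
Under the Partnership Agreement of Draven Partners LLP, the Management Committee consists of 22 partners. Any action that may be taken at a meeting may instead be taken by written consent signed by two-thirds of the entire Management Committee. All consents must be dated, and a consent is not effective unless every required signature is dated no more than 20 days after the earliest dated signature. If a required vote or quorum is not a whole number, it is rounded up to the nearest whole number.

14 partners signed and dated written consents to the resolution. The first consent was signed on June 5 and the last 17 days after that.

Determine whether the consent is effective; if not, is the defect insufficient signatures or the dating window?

Not effective — insufficient signatures.

Signatures required: two-thirds of 22 — 2/3 of 22 = 14.67, rounded up to 15, so 15 needed; 14 signed. Insufficient.
Dating window: the latest signature is 17 days after the earliest; the limit is 20 days. Within the window.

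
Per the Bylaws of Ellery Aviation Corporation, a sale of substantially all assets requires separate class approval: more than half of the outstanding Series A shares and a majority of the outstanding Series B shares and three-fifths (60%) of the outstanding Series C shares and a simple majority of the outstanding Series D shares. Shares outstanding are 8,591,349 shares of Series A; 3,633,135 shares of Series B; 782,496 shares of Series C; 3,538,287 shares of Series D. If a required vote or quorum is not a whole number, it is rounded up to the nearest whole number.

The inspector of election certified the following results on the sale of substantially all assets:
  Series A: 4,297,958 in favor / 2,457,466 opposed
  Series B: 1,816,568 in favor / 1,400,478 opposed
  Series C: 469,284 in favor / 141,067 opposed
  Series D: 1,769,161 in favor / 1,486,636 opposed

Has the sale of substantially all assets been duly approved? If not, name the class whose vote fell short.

Not approved — the Series C shares did not give the required vote.

Series A: a majority of 8591349 is 4295675; 4,295,675 required, 4,297,958 in favor — approved.
Series B: a majority of 3633135 is 1816568; 1,816,568 required, 1,816,568 in favor — approved.
Series C: 3/5 of 782496 = 469497.60, rounded up to 469498; 469,498 required, 469,284 in favor — not approved.
Series D: a majority of 3538287 is 1769144; 1,769,144 required, 1,769,161 in favor — approved.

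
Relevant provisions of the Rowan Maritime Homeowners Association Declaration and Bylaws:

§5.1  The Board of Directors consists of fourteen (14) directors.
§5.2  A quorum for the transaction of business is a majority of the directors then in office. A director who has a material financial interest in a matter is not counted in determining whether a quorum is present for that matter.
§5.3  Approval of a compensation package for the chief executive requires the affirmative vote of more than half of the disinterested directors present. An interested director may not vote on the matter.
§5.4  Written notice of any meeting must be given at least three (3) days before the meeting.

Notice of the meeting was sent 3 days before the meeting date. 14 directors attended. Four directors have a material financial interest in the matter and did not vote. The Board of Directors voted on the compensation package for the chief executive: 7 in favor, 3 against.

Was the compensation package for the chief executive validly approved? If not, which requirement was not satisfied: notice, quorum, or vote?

Valid — all requirements satisfied.

Notice: 3 days given; 3 required (3 ≥ 3). Satisfied.
Quorum: 14 present, but the 4 interested directors do not count, leaving 10. Quorum is 8. Satisfied.
Vote: the compensation package for the chief executive requires a majority of the disinterested directors present (14 − 4 = 10). A majority of 10 is 6, so 6 affirmative votes are needed; 7 voted in favor. Satisfied.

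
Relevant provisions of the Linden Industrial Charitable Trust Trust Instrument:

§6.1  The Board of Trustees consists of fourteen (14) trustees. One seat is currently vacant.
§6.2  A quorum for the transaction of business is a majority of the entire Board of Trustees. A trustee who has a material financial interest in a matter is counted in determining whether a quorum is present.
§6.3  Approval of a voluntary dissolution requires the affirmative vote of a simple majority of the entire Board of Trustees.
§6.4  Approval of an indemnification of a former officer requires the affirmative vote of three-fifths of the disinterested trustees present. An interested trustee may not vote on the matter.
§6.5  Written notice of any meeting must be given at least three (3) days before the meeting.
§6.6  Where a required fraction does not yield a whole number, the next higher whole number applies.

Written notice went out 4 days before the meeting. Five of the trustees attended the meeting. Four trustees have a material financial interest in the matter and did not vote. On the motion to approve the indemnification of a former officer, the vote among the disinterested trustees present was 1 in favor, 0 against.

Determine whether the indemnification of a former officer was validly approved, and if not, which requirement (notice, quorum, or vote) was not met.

Notice: 4 days given; 3 required (4 ≥ 3). Satisfied.
Quorum: 5 present (interested trustees count toward quorum); quorum is 8. Not satisfied.
Vote: the indemnification of a former officer requires three-fifths of the disinterested trustees present (5 − 4 = 1). 3/5 of 1 = 0.60, rounded up to 1, so 1 affirmative vote is needed; 1 voted in favor. Satisfied. (Moot — without a quorum no business can be validly transacted.)

Invalid — quorum requirement not satisfied.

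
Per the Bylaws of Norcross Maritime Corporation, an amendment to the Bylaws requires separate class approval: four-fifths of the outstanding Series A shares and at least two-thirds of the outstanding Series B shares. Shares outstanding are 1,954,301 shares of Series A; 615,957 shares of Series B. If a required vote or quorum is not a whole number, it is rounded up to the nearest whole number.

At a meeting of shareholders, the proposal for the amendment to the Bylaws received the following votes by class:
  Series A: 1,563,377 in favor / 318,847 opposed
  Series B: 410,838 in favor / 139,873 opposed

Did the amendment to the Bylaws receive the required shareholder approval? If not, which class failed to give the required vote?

Not approved — the Series A shares did not give the required vote.

Series A: 4/5 of 1954301 = 1563440.80, rounded up to 1563441; 1,563,441 required, 1,563,377 in favor — not approved.
Series B: 2/3 of 615957 = 410638; 410,638 required, 410,838 in favor — approved.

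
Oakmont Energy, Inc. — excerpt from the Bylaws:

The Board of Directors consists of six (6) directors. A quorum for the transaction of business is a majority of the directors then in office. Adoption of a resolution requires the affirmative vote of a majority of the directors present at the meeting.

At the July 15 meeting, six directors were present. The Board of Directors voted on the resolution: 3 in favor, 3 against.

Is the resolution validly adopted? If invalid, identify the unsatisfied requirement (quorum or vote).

Quorum: 6 present; quorum is 4. Satisfied.
Vote: the resolution requires a majority of the directors present (6). A majority of 6 is 4, so 4 affirmative votes are needed; 3 voted in favor. Not satisfied.

Invalid — vote requirement not satisfied.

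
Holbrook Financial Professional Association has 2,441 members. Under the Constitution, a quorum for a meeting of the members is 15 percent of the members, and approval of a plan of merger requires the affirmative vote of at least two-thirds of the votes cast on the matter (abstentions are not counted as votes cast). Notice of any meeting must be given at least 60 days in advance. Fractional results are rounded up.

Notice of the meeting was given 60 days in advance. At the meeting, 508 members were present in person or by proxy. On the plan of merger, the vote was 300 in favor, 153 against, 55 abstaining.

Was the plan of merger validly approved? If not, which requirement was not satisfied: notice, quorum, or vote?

Notice: 60 days given; 60 required. Satisfied.
Quorum: 15% of 2,441 = 366.15, rounded up to 367; 508 present. Satisfied.
Vote: requires two-thirds of the votes cast (508 − 55 abstaining = 453); 2/3 of 453 = 302, so 302 needed; 300 in favor. Not satisfied.

Invalid — vote requirement not satisfied.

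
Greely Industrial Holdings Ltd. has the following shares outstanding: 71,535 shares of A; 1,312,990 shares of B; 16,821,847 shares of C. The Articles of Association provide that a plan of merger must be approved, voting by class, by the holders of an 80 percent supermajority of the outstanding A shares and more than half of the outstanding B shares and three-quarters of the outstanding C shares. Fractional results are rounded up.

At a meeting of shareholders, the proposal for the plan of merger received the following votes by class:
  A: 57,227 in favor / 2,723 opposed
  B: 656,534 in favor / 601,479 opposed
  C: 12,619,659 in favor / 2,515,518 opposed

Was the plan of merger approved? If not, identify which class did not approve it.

A: 4/5 of 71535 = 57228; 57,228 required, 57,227 in favor — not approved.
B: a majority of 1312990 is 656496; 656,496 required, 656,534 in favor — approved.
C: 3/4 of 16821847 = 12616385.25, rounded up to 12616386; 12,616,386 required, 12,619,659 in favor — approved.

Not approved — the A shares did not give the required vote.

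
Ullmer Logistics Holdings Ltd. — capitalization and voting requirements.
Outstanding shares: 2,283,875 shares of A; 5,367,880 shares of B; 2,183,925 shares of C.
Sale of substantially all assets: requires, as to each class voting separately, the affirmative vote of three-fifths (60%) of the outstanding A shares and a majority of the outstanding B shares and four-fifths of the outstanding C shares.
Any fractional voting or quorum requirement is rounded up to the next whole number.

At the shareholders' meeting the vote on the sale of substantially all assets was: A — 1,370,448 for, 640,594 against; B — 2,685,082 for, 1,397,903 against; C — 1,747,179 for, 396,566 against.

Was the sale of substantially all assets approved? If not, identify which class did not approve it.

Approved — every class gave the required vote.

A: 3/5 of 2283875 = 1370325; 1,370,325 required, 1,370,448 in favor — approved.
B: a majority of 5367880 is 2683941; 2,683,941 required, 2,685,082 in favor — approved.
C: 4/5 of 2183925 = 1747140; 1,747,140 required, 1,747,179 in favor — approved.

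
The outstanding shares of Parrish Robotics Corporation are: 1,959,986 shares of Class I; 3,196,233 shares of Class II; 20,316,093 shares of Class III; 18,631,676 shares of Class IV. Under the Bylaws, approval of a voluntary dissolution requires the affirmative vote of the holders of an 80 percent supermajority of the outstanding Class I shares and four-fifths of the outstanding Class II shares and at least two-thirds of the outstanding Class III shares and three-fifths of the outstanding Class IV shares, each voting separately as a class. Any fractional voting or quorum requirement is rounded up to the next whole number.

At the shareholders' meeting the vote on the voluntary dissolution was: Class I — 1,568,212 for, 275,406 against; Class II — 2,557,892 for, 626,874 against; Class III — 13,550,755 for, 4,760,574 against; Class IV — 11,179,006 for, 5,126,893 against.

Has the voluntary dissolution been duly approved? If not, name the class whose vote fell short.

Approved — every class gave the required vote.

Class I: 4/5 of 1959986 = 1567988.80, rounded up to 1567989; 1,567,989 required, 1,568,212 in favor — approved.
Class II: 4/5 of 3196233 = 2556986.40, rounded up to 2556987; 2,556,987 required, 2,557,892 in favor — approved.
Class III: 2/3 of 20316093 = 13544062; 13,544,062 required, 13,550,755 in favor — approved.
Class IV: 3/5 of 18631676 = 11179005.60, rounded up to 11179006; 11,179,006 required, 11,179,006 in favor — approved.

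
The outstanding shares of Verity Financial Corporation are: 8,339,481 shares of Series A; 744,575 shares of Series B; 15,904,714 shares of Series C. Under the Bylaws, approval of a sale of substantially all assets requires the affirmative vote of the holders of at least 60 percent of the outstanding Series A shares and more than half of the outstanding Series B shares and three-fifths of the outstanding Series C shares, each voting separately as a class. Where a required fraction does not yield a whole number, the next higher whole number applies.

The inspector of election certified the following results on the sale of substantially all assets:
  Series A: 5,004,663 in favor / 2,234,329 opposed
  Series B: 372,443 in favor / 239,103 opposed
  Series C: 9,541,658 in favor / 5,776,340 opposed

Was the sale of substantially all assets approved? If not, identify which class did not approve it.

Series A: 3/5 of 8339481 = 5003688.60, rounded up to 5003689; 5,003,689 required, 5,004,663 in favor — approved.
Series B: a majority of 744575 is 372288; 372,288 required, 372,443 in favor — approved.
Series C: 3/5 of 15904714 = 9542828.40, rounded up to 9542829; 9,542,829 required, 9,541,658 in favor — not approved.

Not approved — the Series C shares did not give the required vote.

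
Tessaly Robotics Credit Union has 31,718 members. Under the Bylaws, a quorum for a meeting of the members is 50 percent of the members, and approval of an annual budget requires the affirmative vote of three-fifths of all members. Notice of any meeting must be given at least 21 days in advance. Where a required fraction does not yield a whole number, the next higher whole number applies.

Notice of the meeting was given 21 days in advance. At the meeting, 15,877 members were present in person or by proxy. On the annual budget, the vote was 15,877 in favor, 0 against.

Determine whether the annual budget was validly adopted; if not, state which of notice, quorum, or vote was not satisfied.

Invalid — vote requirement not satisfied.

Notice: 21 days given; 21 required. Satisfied.
Quorum: 50% of 31,718 = 15,859; 15,877 present. Satisfied.
Vote: requires three-fifths of all members (31,718); 3/5 of 31718 = 19030.80, rounded up to 19031, so 19,031 needed; 15,877 in favor. Not satisfied.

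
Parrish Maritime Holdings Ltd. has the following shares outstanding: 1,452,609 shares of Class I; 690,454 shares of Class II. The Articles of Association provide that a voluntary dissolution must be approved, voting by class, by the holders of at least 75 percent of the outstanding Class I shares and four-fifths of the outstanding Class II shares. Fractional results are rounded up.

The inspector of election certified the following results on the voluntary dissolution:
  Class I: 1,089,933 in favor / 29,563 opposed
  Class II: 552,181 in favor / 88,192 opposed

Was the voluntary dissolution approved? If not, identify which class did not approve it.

Class I: 3/4 of 1452609 = 1089456.75, rounded up to 1089457; 1,089,457 required, 1,089,933 in favor — approved.
Class II: 4/5 of 690454 = 552363.20, rounded up to 552364; 552,364 required, 552,181 in favor — not approved.

Not approved — the Class II shares did not give the required vote.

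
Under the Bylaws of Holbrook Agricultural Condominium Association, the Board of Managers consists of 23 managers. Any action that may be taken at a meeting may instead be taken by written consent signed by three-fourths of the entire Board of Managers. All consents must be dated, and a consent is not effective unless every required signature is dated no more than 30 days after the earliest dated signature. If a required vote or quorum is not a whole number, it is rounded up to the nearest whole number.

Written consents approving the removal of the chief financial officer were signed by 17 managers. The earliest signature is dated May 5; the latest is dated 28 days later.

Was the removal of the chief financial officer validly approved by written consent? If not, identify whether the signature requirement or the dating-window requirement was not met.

Not effective — insufficient signatures.

Signatures required: three-fourths of 23 — 3/4 of 23 = 17.25, rounded up to 18, so 18 needed; 17 signed. Insufficient.
Dating window: the latest signature is 28 days after the earliest; the limit is 30 days. Within the window.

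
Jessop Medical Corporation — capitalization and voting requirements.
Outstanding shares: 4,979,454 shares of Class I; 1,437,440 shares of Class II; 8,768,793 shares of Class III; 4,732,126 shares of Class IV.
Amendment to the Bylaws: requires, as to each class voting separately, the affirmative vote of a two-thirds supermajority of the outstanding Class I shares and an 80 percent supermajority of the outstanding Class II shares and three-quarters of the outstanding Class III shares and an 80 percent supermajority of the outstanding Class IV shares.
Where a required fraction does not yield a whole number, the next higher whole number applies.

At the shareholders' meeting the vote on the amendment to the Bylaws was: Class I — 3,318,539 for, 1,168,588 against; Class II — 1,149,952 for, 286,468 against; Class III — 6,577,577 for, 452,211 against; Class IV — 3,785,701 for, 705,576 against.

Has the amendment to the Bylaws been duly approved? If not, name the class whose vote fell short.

Class I: 2/3 of 4979454 = 3319636; 3,319,636 required, 3,318,539 in favor — not approved.
Class II: 4/5 of 1437440 = 1149952; 1,149,952 required, 1,149,952 in favor — approved.
Class III: 3/4 of 8768793 = 6576594.75, rounded up to 6576595; 6,576,595 required, 6,577,577 in favor — approved.
Class IV: 4/5 of 4732126 = 3785700.80, rounded up to 3785701; 3,785,701 required, 3,785,701 in favor — approved.

Not approved — the Class I shares did not give the required vote.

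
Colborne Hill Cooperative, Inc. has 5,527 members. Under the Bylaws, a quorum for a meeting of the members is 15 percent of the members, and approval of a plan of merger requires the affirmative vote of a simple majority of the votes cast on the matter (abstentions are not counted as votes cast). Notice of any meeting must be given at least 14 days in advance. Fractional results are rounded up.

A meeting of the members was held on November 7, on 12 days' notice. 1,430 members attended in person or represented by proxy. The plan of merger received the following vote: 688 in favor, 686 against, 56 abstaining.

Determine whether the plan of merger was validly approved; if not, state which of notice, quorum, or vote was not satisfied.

Invalid — notice requirement not satisfied.

Notice: 12 days given; 14 required. Not satisfied.
Quorum: 15% of 5,527 = 829.05, rounded up to 830; 1,430 present. Satisfied.
Vote: requires a majority of the votes cast (1,430 − 56 abstaining = 1,374); a majority of 1374 is 688, so 688 needed; 688 in favor. Satisfied.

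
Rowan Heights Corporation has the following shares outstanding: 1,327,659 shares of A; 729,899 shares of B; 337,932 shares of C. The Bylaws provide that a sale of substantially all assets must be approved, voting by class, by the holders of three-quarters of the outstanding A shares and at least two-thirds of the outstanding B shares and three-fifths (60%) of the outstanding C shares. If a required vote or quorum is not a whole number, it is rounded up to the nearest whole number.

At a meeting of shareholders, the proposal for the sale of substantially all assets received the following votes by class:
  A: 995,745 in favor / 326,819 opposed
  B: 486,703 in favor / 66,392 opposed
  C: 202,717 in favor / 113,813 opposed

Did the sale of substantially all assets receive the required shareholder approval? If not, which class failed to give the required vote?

A: 3/4 of 1327659 = 995744.25, rounded up to 995745; 995,745 required, 995,745 in favor — approved.
B: 2/3 of 729899 = 486599.33, rounded up to 486600; 486,600 required, 486,703 in favor — approved.
C: 3/5 of 337932 = 202759.20, rounded up to 202760; 202,760 required, 202,717 in favor — not approved.

Not approved — the C shares did not give the required vote.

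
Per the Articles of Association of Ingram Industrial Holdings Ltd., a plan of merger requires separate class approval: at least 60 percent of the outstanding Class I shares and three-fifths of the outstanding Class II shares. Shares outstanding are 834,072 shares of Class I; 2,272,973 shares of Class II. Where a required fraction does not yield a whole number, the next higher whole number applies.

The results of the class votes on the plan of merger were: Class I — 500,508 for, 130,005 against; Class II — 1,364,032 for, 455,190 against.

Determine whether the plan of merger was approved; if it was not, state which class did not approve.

Class I: 3/5 of 834072 = 500443.20, rounded up to 500444; 500,444 required, 500,508 in favor — approved.
Class II: 3/5 of 2272973 = 1363783.80, rounded up to 1363784; 1,363,784 required, 1,364,032 in favor — approved.

Approved — every class gave the required vote.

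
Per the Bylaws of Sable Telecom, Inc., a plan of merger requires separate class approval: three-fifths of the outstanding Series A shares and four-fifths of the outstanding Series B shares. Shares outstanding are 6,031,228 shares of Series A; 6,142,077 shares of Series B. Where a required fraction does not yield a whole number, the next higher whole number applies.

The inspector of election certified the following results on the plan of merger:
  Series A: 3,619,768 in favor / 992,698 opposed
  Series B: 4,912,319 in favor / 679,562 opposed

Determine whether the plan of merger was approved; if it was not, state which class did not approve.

Series A: 3/5 of 6031228 = 3618736.80, rounded up to 3618737; 3,618,737 required, 3,619,768 in favor — approved.
Series B: 4/5 of 6142077 = 4913661.60, rounded up to 4913662; 4,913,662 required, 4,912,319 in favor — not approved.

Not approved — the Series B shares did not give the required vote.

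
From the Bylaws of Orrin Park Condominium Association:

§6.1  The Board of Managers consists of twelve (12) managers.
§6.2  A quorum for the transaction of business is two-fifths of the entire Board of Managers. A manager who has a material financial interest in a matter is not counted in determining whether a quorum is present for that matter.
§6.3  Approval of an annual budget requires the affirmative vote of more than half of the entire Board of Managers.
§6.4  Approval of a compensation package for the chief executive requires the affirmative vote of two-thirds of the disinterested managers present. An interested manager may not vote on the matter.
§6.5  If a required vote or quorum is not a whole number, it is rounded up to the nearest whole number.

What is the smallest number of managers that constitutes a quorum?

2/5 of 12 = 4.80, rounded up to 5.

5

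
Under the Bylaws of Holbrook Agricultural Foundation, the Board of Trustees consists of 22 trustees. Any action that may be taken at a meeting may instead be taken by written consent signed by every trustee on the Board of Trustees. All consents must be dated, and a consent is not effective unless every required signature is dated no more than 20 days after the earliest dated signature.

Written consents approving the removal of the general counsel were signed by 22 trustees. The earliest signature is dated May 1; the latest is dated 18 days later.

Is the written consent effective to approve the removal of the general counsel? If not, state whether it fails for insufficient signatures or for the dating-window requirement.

Effective — both the signature and dating-window requirements are satisfied.

Signatures required: the unanimous vote of 22 — unanimous means all 22, so 22 needed; 22 signed. Sufficient.
Dating window: the latest signature is 18 days after the earliest; the limit is 20 days. Within the window.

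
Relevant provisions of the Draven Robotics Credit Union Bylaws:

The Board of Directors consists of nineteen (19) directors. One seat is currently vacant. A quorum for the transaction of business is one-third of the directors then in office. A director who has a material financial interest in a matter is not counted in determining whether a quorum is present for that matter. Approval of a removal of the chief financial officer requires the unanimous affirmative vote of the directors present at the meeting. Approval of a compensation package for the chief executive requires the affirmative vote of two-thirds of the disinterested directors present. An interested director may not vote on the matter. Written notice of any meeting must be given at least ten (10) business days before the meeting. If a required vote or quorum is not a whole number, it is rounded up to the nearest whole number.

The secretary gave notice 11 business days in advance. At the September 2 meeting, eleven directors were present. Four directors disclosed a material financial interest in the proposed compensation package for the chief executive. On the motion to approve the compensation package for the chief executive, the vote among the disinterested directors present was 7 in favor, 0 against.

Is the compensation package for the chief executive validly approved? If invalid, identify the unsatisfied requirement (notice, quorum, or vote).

Notice: 11 business days given; 10 required (11 ≥ 10). Satisfied.
Quorum: 11 present, but the 4 interested directors do not count, leaving 7. Quorum is 6. Satisfied.
Vote: the compensation package for the chief executive requires two-thirds of the disinterested directors present (11 − 4 = 7). 2/3 of 7 = 4.67, rounded up to 5, so 5 affirmative votes are needed; 7 voted in favor. Satisfied.

Valid — all requirements satisfied.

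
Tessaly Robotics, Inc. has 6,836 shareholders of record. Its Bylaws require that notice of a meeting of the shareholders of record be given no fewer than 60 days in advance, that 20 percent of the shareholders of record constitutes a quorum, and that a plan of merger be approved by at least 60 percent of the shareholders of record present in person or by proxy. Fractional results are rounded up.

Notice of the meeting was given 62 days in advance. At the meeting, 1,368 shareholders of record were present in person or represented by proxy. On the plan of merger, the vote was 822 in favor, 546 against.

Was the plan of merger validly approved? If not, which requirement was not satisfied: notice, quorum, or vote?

Notice: 62 days given; 60 required. Satisfied.
Quorum: 20% of 6,836 = 1,367.20, rounded up to 1,368; 1,368 present. Satisfied.
Vote: requires three-fifths of those present (1,368); 3/5 of 1368 = 820.80, rounded up to 821, so 821 needed; 822 in favor. Satisfied.

Valid — all requirements satisfied.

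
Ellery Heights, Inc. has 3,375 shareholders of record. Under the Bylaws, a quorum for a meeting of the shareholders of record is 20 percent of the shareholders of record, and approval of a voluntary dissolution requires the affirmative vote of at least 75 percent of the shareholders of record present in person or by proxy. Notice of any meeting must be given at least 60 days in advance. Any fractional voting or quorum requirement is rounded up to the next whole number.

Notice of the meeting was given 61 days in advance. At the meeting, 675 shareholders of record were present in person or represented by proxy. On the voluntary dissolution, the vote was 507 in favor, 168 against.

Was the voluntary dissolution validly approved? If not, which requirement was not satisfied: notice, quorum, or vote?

Valid — all requirements satisfied.

Notice: 61 days given; 60 required. Satisfied.
Quorum: 20% of 3,375 = 675; 675 present. Satisfied.
Vote: requires three-fourths of those present (675); 3/4 of 675 = 506.25, rounded up to 507, so 507 needed; 507 in favor. Satisfied.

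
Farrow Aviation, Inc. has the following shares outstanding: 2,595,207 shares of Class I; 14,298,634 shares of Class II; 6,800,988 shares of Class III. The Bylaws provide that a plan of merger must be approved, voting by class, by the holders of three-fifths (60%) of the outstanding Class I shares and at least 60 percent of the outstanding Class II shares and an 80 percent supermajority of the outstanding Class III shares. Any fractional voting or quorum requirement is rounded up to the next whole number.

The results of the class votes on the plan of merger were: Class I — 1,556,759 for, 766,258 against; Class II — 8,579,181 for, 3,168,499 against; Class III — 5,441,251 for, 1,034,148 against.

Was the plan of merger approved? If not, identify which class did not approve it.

Not approved — the Class I shares did not give the required vote.

Class I: 3/5 of 2595207 = 1557124.20, rounded up to 1557125; 1,557,125 required, 1,556,759 in favor — not approved.
Class II: 3/5 of 14298634 = 8579180.40, rounded up to 8579181; 8,579,181 required, 8,579,181 in favor — approved.
Class III: 4/5 of 6800988 = 5440790.40, rounded up to 5440791; 5,440,791 required, 5,441,251 in favor — approved.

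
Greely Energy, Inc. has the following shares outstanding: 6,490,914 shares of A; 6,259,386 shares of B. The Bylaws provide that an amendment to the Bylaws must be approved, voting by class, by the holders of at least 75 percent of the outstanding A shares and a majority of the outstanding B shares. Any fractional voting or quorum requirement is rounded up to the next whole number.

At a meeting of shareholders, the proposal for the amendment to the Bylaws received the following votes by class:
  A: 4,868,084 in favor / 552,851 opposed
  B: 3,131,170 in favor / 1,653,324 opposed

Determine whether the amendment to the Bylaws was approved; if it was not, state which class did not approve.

A: 3/4 of 6490914 = 4868185.50, rounded up to 4868186; 4,868,186 required, 4,868,084 in favor — not approved.
B: a majority of 6259386 is 3129694; 3,129,694 required, 3,131,170 in favor — approved.

Not approved — the A shares did not give the required vote.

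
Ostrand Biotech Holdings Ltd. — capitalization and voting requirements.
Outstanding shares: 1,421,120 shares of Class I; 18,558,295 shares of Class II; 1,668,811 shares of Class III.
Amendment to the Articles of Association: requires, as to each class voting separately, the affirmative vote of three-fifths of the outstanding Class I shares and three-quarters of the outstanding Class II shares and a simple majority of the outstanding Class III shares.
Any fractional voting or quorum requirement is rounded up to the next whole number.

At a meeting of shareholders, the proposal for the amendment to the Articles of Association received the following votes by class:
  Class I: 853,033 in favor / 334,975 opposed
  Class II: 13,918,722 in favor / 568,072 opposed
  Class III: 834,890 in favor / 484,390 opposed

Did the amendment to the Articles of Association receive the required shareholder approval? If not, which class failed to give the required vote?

Class I: 3/5 of 1421120 = 852672; 852,672 required, 853,033 in favor — approved.
Class II: 3/4 of 18558295 = 13918721.25, rounded up to 13918722; 13,918,722 required, 13,918,722 in favor — approved.
Class III: a majority of 1668811 is 834406; 834,406 required, 834,890 in favor — approved.

Approved — every class gave the required vote.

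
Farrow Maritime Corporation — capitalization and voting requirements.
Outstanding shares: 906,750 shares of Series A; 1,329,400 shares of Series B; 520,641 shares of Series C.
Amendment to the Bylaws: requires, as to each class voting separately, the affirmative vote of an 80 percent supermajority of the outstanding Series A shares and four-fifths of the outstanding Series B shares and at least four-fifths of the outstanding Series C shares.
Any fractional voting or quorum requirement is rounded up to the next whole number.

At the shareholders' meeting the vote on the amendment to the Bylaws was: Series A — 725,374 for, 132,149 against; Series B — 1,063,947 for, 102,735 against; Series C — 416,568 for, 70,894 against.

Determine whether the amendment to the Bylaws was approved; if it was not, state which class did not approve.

Series A: 4/5 of 906750 = 725400; 725,400 required, 725,374 in favor — not approved.
Series B: 4/5 of 1329400 = 1063520; 1,063,520 required, 1,063,947 in favor — approved.
Series C: 4/5 of 520641 = 416512.80, rounded up to 416513; 416,513 required, 416,568 in favor — approved.

Not approved — the Series A shares did not give the required vote.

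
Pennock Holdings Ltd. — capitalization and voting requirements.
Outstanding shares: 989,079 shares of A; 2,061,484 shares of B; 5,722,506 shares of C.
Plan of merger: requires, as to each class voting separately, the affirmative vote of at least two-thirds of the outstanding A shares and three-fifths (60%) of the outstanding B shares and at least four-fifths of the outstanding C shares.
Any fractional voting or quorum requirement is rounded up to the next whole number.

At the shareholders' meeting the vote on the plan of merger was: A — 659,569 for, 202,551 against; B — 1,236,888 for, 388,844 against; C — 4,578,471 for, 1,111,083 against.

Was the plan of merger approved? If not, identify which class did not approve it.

Not approved — the B shares did not give the required vote.

A: 2/3 of 989079 = 659386; 659,386 required, 659,569 in favor — approved.
B: 3/5 of 2061484 = 1236890.40, rounded up to 1236891; 1,236,891 required, 1,236,888 in favor — not approved.
C: 4/5 of 5722506 = 4578004.80, rounded up to 4578005; 4,578,005 required, 4,578,471 in favor — approved.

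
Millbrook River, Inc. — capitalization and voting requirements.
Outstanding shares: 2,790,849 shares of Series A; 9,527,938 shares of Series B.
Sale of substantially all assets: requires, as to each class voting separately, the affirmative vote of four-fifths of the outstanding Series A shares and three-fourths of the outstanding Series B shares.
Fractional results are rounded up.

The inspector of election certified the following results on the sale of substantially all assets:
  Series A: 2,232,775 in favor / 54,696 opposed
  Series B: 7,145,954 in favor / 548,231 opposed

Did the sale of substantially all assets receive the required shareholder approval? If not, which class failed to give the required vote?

Approved — every class gave the required vote.

Series A: 4/5 of 2790849 = 2232679.20, rounded up to 2232680; 2,232,680 required, 2,232,775 in favor — approved.
Series B: 3/4 of 9527938 = 7145953.50, rounded up to 7145954; 7,145,954 required, 7,145,954 in favor — approved.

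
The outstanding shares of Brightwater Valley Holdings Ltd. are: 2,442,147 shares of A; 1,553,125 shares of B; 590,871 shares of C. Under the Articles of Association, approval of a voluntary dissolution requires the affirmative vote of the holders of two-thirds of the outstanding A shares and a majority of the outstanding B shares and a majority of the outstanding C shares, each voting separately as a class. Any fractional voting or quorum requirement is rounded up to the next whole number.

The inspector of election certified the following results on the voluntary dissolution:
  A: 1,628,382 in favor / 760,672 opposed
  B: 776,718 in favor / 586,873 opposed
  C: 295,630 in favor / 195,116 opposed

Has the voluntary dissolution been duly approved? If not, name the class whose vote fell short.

A: 2/3 of 2442147 = 1628098; 1,628,098 required, 1,628,382 in favor — approved.
B: a majority of 1553125 is 776563; 776,563 required, 776,718 in favor — approved.
C: a majority of 590871 is 295436; 295,436 required, 295,630 in favor — approved.

Approved — every class gave the required vote.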